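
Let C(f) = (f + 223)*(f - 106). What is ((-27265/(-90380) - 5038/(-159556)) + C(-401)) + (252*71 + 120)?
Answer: 78057891852951/721033564 ≈ 1.0826e+5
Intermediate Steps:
C(f) = (-106 + f)*(223 + f) (C(f) = (223 + f)*(-106 + f) = (-106 + f)*(223 + f))
((-27265/(-90380) - 5038/(-159556)) + C(-401)) + (252*71 + 120) = ((-27265/(-90380) - 5038/(-159556)) + (-23638 + (-401)² + 117*(-401))) + (252*71 + 120) = ((-27265*(-1/90380) - 5038*(-1/159556)) + (-23638 + 160801 - 46917)) + (17892 + 120) = ((5453/18076 + 2519/79778) + 90246) + 18012 = (240281439/721033564 + 90246) + 18012 = 65070635298183/721033564 + 18012 = 78057891852951/721033564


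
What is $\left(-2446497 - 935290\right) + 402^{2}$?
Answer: $-3220183$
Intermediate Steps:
$\left(-2446497 - 935290\right) + 402^{2} = -3381787 + 161604 = -3220183$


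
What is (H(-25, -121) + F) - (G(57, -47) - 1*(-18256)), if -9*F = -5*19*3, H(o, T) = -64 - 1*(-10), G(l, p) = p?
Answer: -54694/3 ≈ -18231.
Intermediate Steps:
H(o, T) = -54 (H(o, T) = -64 + 10 = -54)
F = 95/3 (F = -(-5*19)*3/9 = -(-95)*3/9 = -1/9*(-285) = 95/3 ≈ 31.667)
(H(-25, -121) + F) - (G(57, -47) - 1*(-18256)) = (-54 + 95/3) - (-47 - 1*(-18256)) = -67/3 - (-47 + 18256) = -67/3 - 1*18209 = -67/3 - 18209 = -54694/3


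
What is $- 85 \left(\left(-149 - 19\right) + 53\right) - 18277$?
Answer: $-8502$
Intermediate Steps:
$- 85 \left(\left(-149 - 19\right) + 53\right) - 18277 = - 85 \left(-168 + 53\right) - 18277 = \left(-85\right) \left(-115\right) - 18277 = 9775 - 18277 = -8502$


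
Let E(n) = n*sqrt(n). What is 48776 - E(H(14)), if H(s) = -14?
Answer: 48776 + 14*I*sqrt(14) ≈ 48776.0 + 52.383*I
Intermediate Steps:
E(n) = n**(3/2)
48776 - E(H(14)) = 48776 - (-14)**(3/2) = 48776 - (-14)*I*sqrt(14) = 48776 + 14*I*sqrt(14)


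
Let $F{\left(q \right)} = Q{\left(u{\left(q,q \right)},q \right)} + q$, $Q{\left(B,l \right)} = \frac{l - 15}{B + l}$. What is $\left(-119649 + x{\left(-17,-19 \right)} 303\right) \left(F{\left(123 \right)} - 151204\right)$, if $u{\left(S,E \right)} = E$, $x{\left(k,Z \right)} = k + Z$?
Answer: $\frac{808709616771}{41} \approx 1.9725 \cdot 10^{10}$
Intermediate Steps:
$x{\left(k,Z \right)} = Z + k$
$Q{\left(B,l \right)} = \frac{-15 + l}{B + l}$
$F{\left(q \right)} = q + \frac{-15 + q}{2 q}$ ($F{\left(q \right)} = \frac{-15 + q}{q + q} + q = \frac{-15 + q}{2 q} + q = q + \frac{-15 + q}{2 q}$)
$\left(-119649 + x{\left(-17,-19 \right)} 303\right) \left(F{\left(123 \right)} - 151204\right) = \left(-119649 + \left(-19 - 17\right) 303\right) \left(\left(\frac{1}{2} + 123 - \frac{15}{2 \cdot 123}\right) - 151204\right) = \left(-119649 - 10908\right) \left(\left(\frac{1}{2} + 123 - \frac{5}{82}\right) - 151204\right) = - 130557 \left(\frac{5061}{41} - 151204\right) = \left(-130557\right) \left(- \frac{6194303}{41}\right) = \frac{808709616771}{41}$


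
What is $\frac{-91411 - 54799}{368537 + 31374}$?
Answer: $- \frac{146210}{399911} \approx -0.36561$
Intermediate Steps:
$\frac{-91411 - 54799}{368537 + 31374} = - \frac{146210}{399911}$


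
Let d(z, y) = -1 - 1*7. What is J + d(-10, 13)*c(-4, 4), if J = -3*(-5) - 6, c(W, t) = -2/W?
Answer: 5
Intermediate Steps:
J = 9 (J = 15 - 6 = 9)
d(z, y) = -8 (d(z, y) = -1 - 7 = -8)
J + d(-10, 13)*c(-4, 4) = 9 - (-16)/(-4) = 9 - (-16)*(-1)/4 = 9 - 8*½ = 9 - 4 = 5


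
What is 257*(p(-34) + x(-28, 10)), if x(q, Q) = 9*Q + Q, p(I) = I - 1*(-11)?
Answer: 19789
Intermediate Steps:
p(I) = 11 + I (p(I) = I + 11 = 11 + I)
x(q, Q) = 10*Q
257*(p(-34) + x(-28, 10)) = 257*((11 - 34) + 10*10) = 257*(-23 + 100) = 257*77 = 19789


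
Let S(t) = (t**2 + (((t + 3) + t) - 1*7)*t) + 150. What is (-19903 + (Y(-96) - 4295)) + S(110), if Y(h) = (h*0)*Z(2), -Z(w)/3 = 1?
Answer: 11812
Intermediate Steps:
Z(w) = -3 (Z(w) = -3*1 = -3)
Y(h) = 0 (Y(h) = (h*0)*(-3) = 0*(-3) = 0)
S(t) = 150 + t**2 + t*(-4 + 2*t) (S(t) = (t**2 + (((3 + t) + t) - 7)*t) + 150 = (t**2 + ((3 + 2*t) - 7)*t) + 150 = (t**2 + (-4 + 2*t)*t) + 150 = (t**2 + t*(-4 + 2*t)) + 150 = 150 + t**2 + t*(-4 + 2*t))
(-19903 + (Y(-96) - 4295)) + S(110) = (-19903 + (0 - 4295)) + (150 - 4*110 + 3*110**2) = (-19903 - 4295) + (150 - 440 + 3*12100) = -24198 + (150 - 440 + 36300) = -24198 + 36010 = 11812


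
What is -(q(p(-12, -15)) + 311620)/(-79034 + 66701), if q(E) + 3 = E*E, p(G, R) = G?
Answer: 311761/12333 ≈ 25.279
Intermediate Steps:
q(E) = -3 + E² (q(E) = -3 + E*E = -3 + E²)
-(q(p(-12, -15)) + 311620)/(-79034 + 66701) = -((-3 + (-12)²) + 311620)/(-79034 + 66701) = -((-3 + 144) + 311620)/(-12333) = -(141 + 311620)*(-1)/12333 = -311761*(-1)/12333 = -1*(-311761/12333) = 311761/12333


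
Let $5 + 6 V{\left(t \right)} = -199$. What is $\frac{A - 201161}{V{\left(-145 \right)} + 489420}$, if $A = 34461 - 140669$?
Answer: $- \frac{307369}{489386} \approx -0.62807$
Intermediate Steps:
$A = -106208$ ($A = 34461 - 140669 = -106208$)
$V{\left(t \right)} = -34$ ($V{\left(t \right)} = - \frac{5}{6} + \frac{1}{6} \left(-199\right) = - \frac{5}{6} - \frac{199}{6} = -34$)
$\frac{A - 201161}{V{\left(-145 \right)} + 489420} = \frac{-106208 - 201161}{-34 + 489420} = - \frac{307369}{489386}$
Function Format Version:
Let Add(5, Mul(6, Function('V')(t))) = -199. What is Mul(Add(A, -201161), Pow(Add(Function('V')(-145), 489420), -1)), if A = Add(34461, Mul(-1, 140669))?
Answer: Rational(-307369, 489386) ≈ -0.62807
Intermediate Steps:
A = -106208 (A = Add(34461, -140669) = -106208)
Function('V')(t) = -34 (Function('V')(t) = Add(Rational(-5, 6), Mul(Rational(1, 6), -199)) = Add(Rational(-5, 6), Rational(-199, 6)) = -34)
Mul(Add(A, -201161), Pow(Add(Function('V')(-145), 489420), -1)) = Mul(Add(-106208, -201161), Pow(Add(-34, 489420), -1)) = Mul(-307369, Pow(489386, -1)) = Mul(-307369, Rational(1, 489386)) = Rational(-307369, 489386)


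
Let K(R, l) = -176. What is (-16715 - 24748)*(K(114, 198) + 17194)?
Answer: -705617334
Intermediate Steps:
(-16715 - 24748)*(K(114, 198) + 17194) = (-16715 - 24748)*(-176 + 17194) = -41463*17018 = -705617334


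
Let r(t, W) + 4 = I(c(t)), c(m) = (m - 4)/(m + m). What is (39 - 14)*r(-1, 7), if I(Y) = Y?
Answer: -75/2 ≈ -37.500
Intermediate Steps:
c(m) = (-4 + m)/(2*m) (c(m) = (-4 + m)/((2*m)) = (-4 + m)*(1/(2*m)) = (-4 + m)/(2*m))
r(t, W) = -4 + (-4 + t)/(2*t)
(39 - 14)*r(-1, 7) = (39 - 14)*(-7/2 - 2/(-1)) = 25*(-7/2 - 2*(-1)) = 25*(-7/2 + 2) = 25*(-3/2) = -75/2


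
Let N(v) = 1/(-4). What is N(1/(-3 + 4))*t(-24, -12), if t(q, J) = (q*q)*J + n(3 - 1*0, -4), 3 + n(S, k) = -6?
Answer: 6921/4 ≈ 1730.3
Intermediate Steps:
n(S, k) = -9 (n(S, k) = -3 - 6 = -9)
t(q, J) = -9 + J*q**2 (t(q, J) = (q*q)*J - 9 = q**2*J - 9 = J*q**2 - 9 = -9 + J*q**2)
N(v) = -1/4
N(1/(-3 + 4))*t(-24, -12) = -(-9 - 12*(-24)**2)/4 = -(-9 - 12*576)/4 = -(-9 - 6912)/4 = -1/4*(-6921) = 6921/4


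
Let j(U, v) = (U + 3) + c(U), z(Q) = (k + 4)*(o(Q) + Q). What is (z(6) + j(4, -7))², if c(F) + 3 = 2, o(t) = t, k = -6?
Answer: 324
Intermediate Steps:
c(F) = -1 (c(F) = -3 + 2 = -1)
z(Q) = -4*Q (z(Q) = (-6 + 4)*(Q + Q) = -4*Q)
j(U, v) = 2 + U (j(U, v) = (U + 3) - 1 = (3 + U) - 1 = 2 + U)
(z(6) + j(4, -7))² = (-4*6 + (2 + 4))² = (-24 + 6)² = (-18)² = 324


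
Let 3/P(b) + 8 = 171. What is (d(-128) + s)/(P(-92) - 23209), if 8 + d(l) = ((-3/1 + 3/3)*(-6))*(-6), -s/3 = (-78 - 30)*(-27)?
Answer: 359741/945766 ≈ 0.38037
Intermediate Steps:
P(b) = 3/163 (P(b) = 3/(-8 + 171) = 3/163)
s = -8748 (s = -3*(-78 - 30)*(-27) = -(-324)*(-27) = -3*2916 = -8748)
d(l) = -80 (d(l) = -8 + ((-3/1 + 3/3)*(-6))*(-6) = -8 + ((-3*1 + 3*(⅓))*(-6))*(-6) = -8 + ((-3 + 1)*(-6))*(-6) = -8 - 2*(-6)*(-6) = -8 + 12*(-6) = -8 - 72 = -80)
(d(-128) + s)/(P(-92) - 23209) = (-80 - 8748)/(3/163 - 23209) = -8828/(-3783064/163) = -8828*(-163/3783064) = 359741/945766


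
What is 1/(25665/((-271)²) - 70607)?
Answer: -73441/5185423022 ≈ -1.4163e-5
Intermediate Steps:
1/(25665/((-271)²) - 70607) = 1/(25665/73441 - 70607) = 1/(-5185423022/73441) = -73441/5185423022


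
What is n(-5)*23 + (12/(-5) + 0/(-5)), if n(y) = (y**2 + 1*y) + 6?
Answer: 2978/5 ≈ 595.60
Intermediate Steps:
n(y) = 6 + y + y**2 (n(y) = (y**2 + y) + 6 = (y + y**2) + 6 = 6 + y + y**2)
n(-5)*23 + (12/(-5) + 0/(-5)) = (6 - 5 + (-5)**2)*23 + (12/(-5) + 0/(-5)) = (6 - 5 + 25)*23 + (12*(-1/5) + 0*(-1/5)) = 26*23 + (-12/5 + 0) = 598 - 12/5 = 2978/5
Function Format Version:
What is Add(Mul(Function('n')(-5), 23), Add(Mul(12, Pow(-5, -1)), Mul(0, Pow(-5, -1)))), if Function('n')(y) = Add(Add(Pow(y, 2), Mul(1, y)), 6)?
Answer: Rational(2978, 5) ≈ 595.60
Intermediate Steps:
Function('n')(y) = Add(6, y, Pow(y, 2)) (Function('n')(y) = Add(Add(Pow(y, 2), y), 6) = Add(Add(y, Pow(y, 2)), 6) = Add(6, y, Pow(y, 2)))
Add(Mul(Function('n')(-5), 23), Add(Mul(12, Pow(-5, -1)), Mul(0, Pow(-5, -1)))) = Add(Mul(Add(6, -5, Pow(-5, 2)), 23), Add(Mul(12, Pow(-5, -1)), Mul(0, Pow(-5, -1)))) = Add(Mul(Add(6, -5, 25), 23), Add(Mul(12, Rational(-1, 5)), Mul(0, Rational(-1, 5)))) = Add(Mul(26, 23), Add(Rational(-12, 5), 0)) = Add(598, Rational(-12, 5)) = Rational(2978, 5)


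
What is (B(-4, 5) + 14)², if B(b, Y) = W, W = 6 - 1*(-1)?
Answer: 441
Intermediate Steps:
W = 7 (W = 6 + 1 = 7)
B(b, Y) = 7
(B(-4, 5) + 14)² = (7 + 14)² = 21² = 441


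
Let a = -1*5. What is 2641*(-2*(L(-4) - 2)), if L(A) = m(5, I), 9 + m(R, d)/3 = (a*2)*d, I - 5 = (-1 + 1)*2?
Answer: 945478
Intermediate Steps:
a = -5
I = 5 (I = 5 + (-1 + 1)*2 = 5 + 0*2 = 5 + 0 = 5)
m(R, d) = -27 - 30*d (m(R, d) = -27 + 3*((-5*2)*d) = -27 + 3*(-10*d) = -27 - 30*d)
L(A) = -177 (L(A) = -27 - 30*5 = -27 - 150 = -177)
2641*(-2*(L(-4) - 2)) = 2641*(-2*(-177 - 2)) = 2641*(-2*(-179)) = 2641*358 = 945478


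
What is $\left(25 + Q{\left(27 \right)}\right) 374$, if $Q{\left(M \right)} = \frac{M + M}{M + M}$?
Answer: $9724$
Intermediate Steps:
$Q{\left(M \right)} = 1$ ($Q{\left(M \right)} = \frac{2 M}{2 M} = 2 M \frac{1}{2 M} = 1$)
$\left(25 + Q{\left(27 \right)}\right) 374 = \left(25 + 1\right) 374 = 26 \cdot 374 = 9724$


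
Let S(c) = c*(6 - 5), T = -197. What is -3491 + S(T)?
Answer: -3688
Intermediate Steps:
S(c) = c (S(c) = c*1 = c)
-3491 + S(T) = -3491 - 197 = -3688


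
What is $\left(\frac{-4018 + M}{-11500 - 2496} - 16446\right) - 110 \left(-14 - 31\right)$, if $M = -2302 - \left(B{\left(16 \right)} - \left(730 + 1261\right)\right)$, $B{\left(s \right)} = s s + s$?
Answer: $- \frac{160893415}{13996} \approx -11496.0$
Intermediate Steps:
$B{\left(s \right)} = s + s^{2}$ ($B{\left(s \right)} = s^{2} + s = s + s^{2}$)
$M = -583$ ($M = -2302 - \left(16 \left(1 + 16\right) - \left(730 + 1261\right)\right) = -2302 - \left(16 \cdot 17 - 1991\right) = -2302 - \left(272 - 1991\right) = -2302 - -1719 = -2302 + 1719 = -583$)
$\left(\frac{-4018 + M}{-11500 - 2496} - 16446\right) - 110 \left(-14 - 31\right) = \left(\frac{-4018 - 583}{-11500 - 2496} - 16446\right) - 110 \left(-14 - 31\right) = \left(- \frac{4601}{-13996} - 16446\right) - -4950 = \left(\left(-4601\right) \left(- \frac{1}{13996}\right) - 16446\right) + 4950 = \left(\frac{4601}{13996} - 16446\right) + 4950 = - \frac{230173615}{13996} + 4950 = - \frac{160893415}{13996}$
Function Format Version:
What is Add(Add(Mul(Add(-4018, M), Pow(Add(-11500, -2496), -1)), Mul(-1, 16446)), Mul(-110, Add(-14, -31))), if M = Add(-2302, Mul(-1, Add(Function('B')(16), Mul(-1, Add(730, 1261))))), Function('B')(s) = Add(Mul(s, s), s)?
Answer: Rational(-160893415, 13996) ≈ -11496.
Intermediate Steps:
Function('B')(s) = Add(s, Pow(s, 2)) (Function('B')(s) = Add(Pow(s, 2), s) = Add(s, Pow(s, 2)))
M = -583 (M = Add(-2302, Mul(-1, Add(Mul(16, Add(1, 16)), Mul(-1, Add(730, 1261))))) = Add(-2302, Mul(-1, Add(Mul(16, 17), Mul(-1, 1991)))) = Add(-2302, Mul(-1, Add(272, -1991))) = Add(-2302, Mul(-1, -1719)) = Add(-2302, 1719) = -583)
Add(Add(Mul(Add(-4018, M), Pow(Add(-11500, -2496), -1)), Mul(-1, 16446)), Mul(-110, Add(-14, -31))) = Add(Add(Mul(Add(-4018, -583), Pow(Add(-11500, -2496), -1)), Mul(-1, 16446)), Mul(-110, Add(-14, -31))) = Add(Add(Mul(-4601, Pow(-13996, -1)), -16446), Mul(-110, -45)) = Add(Add(Mul(-4601, Rational(-1, 13996)), -16446), 4950) = Add(Add(Rational(4601, 13996), -16446), 4950) = Add(Rational(-230173615, 13996), 4950) = Rational(-160893415, 13996)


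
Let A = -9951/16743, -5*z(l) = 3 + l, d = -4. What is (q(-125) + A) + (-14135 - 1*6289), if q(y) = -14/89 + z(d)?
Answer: -50725293106/2483545 ≈ -20425.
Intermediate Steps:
z(l) = -⅗ - l/5 (z(l) = -(3 + l)/5 = -⅗ - l/5)
q(y) = 19/445 (q(y) = -14/89 + (-⅗ - ⅕*(-4)) = -14*1/89 + (-⅗ + ⅘) = -14/89 + ⅕ = 19/445)
A = -3317/5581 (A = -9951*1/16743 = -3317/5581 ≈ -0.59434)
(q(-125) + A) + (-14135 - 1*6289) = (19/445 - 3317/5581) + (-14135 - 1*6289) = -1370026/2483545 + (-14135 - 6289) = -1370026/2483545 - 20424 = -50725293106/2483545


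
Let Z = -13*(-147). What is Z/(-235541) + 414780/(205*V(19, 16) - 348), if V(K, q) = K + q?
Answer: 97684649583/1608038407 ≈ 60.748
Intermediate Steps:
Z = 1911
Z/(-235541) + 414780/(205*V(19, 16) - 348) = 1911/(-235541) + 414780/(205*(19 + 16) - 348) = 1911*(-1/235541) + 414780/(205*35 - 348) = -1911/235541 + 414780/(7175 - 348) = -1911/235541 + 414780/6827 = 97684649583/1608038407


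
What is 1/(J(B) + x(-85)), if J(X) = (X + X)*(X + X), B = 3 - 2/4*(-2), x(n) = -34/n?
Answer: 5/322 ≈ 0.015528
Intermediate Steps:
B = 4 (B = 3 - 2*1/4*(-2) = 3 - 1/2*(-2) = 3 + 1 = 4)
J(X) = 4*X**2 (J(X) = (2*X)*(2*X) = 4*X**2)
1/(J(B) + x(-85)) = 1/(4*4**2 - 34/(-85)) = 1/(4*16 - 34*(-1/85)) = 1/(64 + 2/5) = 1/(322/5) = 5/322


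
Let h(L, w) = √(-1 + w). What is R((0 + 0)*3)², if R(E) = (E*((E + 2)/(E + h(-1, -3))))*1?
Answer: 0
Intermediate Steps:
R(E) = E*(2 + E)/(E + 2*I) (R(E) = (E*((E + 2)/(E + √(-1 - 3))))*1 = (E*((2 + E)/(E + √(-4))))*1 = (E*((2 + E)/(E + 2*I)))*1 = (E*(2 + E)/(E + 2*I))*1 = E*(2 + E)/(E + 2*I))
R((0 + 0)*3)² = (((0 + 0)*3)*(2 + (0 + 0)*3)/((0 + 0)*3 + 2*I))² = ((0*3)*(2 + 0*3)/(0*3 + 2*I))² = (0*(2 + 0)/(0 + 2*I))² = (0*2/(2*I))² = (0*(-I/2)*2)² = 0² = 0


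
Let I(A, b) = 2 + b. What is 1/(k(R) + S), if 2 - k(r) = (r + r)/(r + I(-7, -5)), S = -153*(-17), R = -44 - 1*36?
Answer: 83/215889 ≈ 0.00038446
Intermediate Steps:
R = -80 (R = -44 - 36 = -80)
S = 2601
k(r) = 2 - 2*r/(-3 + r) (k(r) = 2 - (r + r)/(r + (2 - 5)) = 2 - 2*r/(r - 3) = 2 - 2*r/(-3 + r))
1/(k(R) + S) = 1/(-6/(-3 - 80) + 2601) = 1/(-6/(-83) + 2601) = 1/(-6*(-1/83) + 2601) = 1/(6/83 + 2601) = 1/(215889/83) = 83/215889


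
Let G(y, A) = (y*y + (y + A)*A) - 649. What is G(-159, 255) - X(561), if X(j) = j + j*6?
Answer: 45185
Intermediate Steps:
X(j) = 7*j (X(j) = j + 6*j = 7*j)
G(y, A) = -649 + y² + A*(A + y) (G(y, A) = (y² + (A + y)*A) - 649 = (y² + A*(A + y)) - 649 = -649 + y² + A*(A + y))
G(-159, 255) - X(561) = (-649 + 255² + (-159)² + 255*(-159)) - 7*561 = (-649 + 65025 + 25281 - 40545) - 1*3927 = 49112 - 3927 = 45185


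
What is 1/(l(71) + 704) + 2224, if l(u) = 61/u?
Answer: 111300151/50045 ≈ 2224.0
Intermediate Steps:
1/(l(71) + 704) + 2224 = 1/(61/71 + 704) + 2224 = 1/(50045/71) + 2224 = 71/50045 + 2224 = 111300151/50045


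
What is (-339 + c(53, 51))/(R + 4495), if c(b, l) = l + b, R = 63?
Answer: -235/4558 ≈ -0.051558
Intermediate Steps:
c(b, l) = b + l
(-339 + c(53, 51))/(R + 4495) = (-339 + (53 + 51))/(63 + 4495) = (-339 + 104)/4558 = -235*1/4558 = -235/4558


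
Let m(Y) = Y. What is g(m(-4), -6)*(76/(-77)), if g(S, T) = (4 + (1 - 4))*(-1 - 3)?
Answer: 304/77 ≈ 3.9481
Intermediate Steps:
g(S, T) = -4 (g(S, T) = (4 - 3)*(-4) = 1*(-4) = -4)
g(m(-4), -6)*(76/(-77)) = -304/(-77) = -304*(-1)/77 = -4*(-76/77) = 304/77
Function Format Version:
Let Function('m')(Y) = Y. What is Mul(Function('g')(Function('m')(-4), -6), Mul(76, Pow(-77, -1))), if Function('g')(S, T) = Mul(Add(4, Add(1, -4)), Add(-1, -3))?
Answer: Rational(304, 77) ≈ 3.9481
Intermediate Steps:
Function('g')(S, T) = -4 (Function('g')(S, T) = Mul(Add(4, -3), -4) = Mul(1, -4) = -4)
Mul(Function('g')(Function('m')(-4), -6), Mul(76, Pow(-77, -1))) = Mul(-4, Mul(76, Pow(-77, -1))) = Mul(-4, Mul(76, Rational(-1, 77))) = Mul(-4, Rational(-76, 77)) = Rational(304, 77)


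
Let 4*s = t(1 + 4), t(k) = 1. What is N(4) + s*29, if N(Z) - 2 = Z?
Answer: 53/4 ≈ 13.250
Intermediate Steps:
N(Z) = 2 + Z
s = ¼ (s = (¼)*1 = ¼ ≈ 0.25000)
N(4) + s*29 = (2 + 4) + (¼)*29 = 6 + 29/4 = 53/4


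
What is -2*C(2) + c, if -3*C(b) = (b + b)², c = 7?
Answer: 53/3 ≈ 17.667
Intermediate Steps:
C(b) = -4*b²/3 (C(b) = -(b + b)²/3 = -4*b²/3)
-2*C(2) + c = -(-8)*2²/3 + 7 = -(-8)*4/3 + 7 = -2*(-16/3) + 7 = 32/3 + 7 = 53/3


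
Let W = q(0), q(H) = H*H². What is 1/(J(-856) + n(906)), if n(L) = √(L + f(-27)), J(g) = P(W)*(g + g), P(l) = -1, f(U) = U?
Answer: 1712/2930065 - √879/2930065 ≈ 0.00057417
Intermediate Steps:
q(H) = H³
W = 0 (W = 0³ = 0)
J(g) = -2*g (J(g) = -(g + g) = -2*g)
n(L) = √(-27 + L) (n(L) = √(L - 27) = √(-27 + L))
1/(J(-856) + n(906)) = 1/(-2*(-856) + √(-27 + 906)) = 1/(1712 + √879)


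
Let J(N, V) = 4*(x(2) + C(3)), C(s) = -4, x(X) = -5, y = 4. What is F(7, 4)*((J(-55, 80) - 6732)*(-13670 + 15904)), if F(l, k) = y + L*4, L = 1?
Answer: -120957696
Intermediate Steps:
J(N, V) = -36 (J(N, V) = 4*(-5 - 4) = 4*(-9) = -36)
F(l, k) = 8 (F(l, k) = 4 + 1*4 = 4 + 4 = 8)
F(7, 4)*((J(-55, 80) - 6732)*(-13670 + 15904)) = 8*((-36 - 6732)*(-13670 + 15904)) = 8*(-6768*2234) = 8*(-15119712) = -120957696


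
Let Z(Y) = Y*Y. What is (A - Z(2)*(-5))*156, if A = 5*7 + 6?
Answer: 9516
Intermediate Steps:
Z(Y) = Y**2
A = 41 (A = 35 + 6 = 41)
(A - Z(2)*(-5))*156 = (41 - 1*2**2*(-5))*156 = (41 - 1*4*(-5))*156 = (41 - 4*(-5))*156 = (41 + 20)*156 = 61*156 = 9516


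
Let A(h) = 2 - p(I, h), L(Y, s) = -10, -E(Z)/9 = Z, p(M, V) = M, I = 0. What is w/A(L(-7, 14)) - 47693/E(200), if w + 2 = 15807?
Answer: 14272193/1800 ≈ 7929.0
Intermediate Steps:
E(Z) = -9*Z
w = 15805 (w = -2 + 15807 = 15805)
A(h) = 2 (A(h) = 2 - 1*0 = 2 + 0 = 2)
w/A(L(-7, 14)) - 47693/E(200) = 15805/2 - 47693/((-9*200)) = 15805*(1/2) - 47693/(-1800) = 15805/2 - 47693*(-1/1800) = 15805/2 + 47693/1800 = 14272193/1800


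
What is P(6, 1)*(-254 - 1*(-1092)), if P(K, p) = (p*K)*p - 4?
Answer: 1676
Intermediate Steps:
P(K, p) = -4 + K*p² (P(K, p) = (K*p)*p - 4 = K*p² - 4 = -4 + K*p²)
P(6, 1)*(-254 - 1*(-1092)) = (-4 + 6*1²)*(-254 - 1*(-1092)) = (-4 + 6*1)*(-254 + 1092) = (-4 + 6)*838 = 2*838 = 1676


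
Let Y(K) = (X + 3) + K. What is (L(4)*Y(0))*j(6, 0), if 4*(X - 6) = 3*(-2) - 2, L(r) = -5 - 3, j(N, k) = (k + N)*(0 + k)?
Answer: 0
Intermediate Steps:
j(N, k) = k*(N + k) (j(N, k) = (N + k)*k = k*(N + k))
L(r) = -8
X = 4 (X = 6 + (3*(-2) - 2)/4 = 6 + (-6 - 2)/4 = 6 + (¼)*(-8) = 6 - 2 = 4)
Y(K) = 7 + K (Y(K) = (4 + 3) + K = 7 + K)
(L(4)*Y(0))*j(6, 0) = (-8*(7 + 0))*(0*(6 + 0)) = (-8*7)*(0*6) = -56*0 = 0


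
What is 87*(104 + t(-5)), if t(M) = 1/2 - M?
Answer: 19053/2 ≈ 9526.5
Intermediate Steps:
t(M) = 1/2 - M
87*(104 + t(-5)) = 87*(104 + (1/2 - 1*(-5))) = 87*(104 + (1/2 + 5)) = 87*(104 + 11/2) = 87*(219/2) = 19053/2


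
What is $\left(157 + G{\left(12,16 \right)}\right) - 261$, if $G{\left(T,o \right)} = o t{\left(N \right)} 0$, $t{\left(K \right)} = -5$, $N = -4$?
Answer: $-104$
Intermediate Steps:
$G{\left(T,o \right)} = 0$ ($G{\left(T,o \right)} = o \left(-5\right) 0 = - 5 o 0 = 0$)
$\left(157 + G{\left(12,16 \right)}\right) - 261 = \left(157 + 0\right) - 261 = 157 - 261 = -104$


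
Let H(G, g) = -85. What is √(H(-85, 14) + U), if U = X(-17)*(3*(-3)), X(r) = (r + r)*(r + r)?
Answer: I*√10489 ≈ 102.42*I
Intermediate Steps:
X(r) = 4*r² (X(r) = (2*r)*(2*r) = 4*r²)
U = -10404 (U = (4*(-17)²)*(3*(-3)) = (4*289)*(-9) = 1156*(-9) = -10404)
√(H(-85, 14) + U) = √(-85 - 10404) = √(-10489) = I*√10489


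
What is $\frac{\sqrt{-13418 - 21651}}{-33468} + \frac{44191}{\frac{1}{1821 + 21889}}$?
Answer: $1047768610 - \frac{i \sqrt{35069}}{33468} \approx 1.0478 \cdot 10^{9} - 0.0055954 i$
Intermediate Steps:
$\frac{\sqrt{-13418 - 21651}}{-33468} + \frac{44191}{\frac{1}{1821 + 21889}} = \sqrt{-35069} \left(- \frac{1}{33468}\right) + \frac{44191}{\frac{1}{23710}} = i \sqrt{35069} \left(- \frac{1}{33468}\right) + 44191 \frac{1}{\frac{1}{23710}} = - \frac{i \sqrt{35069}}{33468} + 44191 \cdot 23710 = - \frac{i \sqrt{35069}}{33468} + 1047768610 = 1047768610 - \frac{i \sqrt{35069}}{33468}$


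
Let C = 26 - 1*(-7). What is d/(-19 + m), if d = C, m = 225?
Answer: 33/206 ≈ 0.16019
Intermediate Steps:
C = 33 (C = 26 + 7 = 33)
d = 33
d/(-19 + m) = 33/(-19 + 225) = 33/206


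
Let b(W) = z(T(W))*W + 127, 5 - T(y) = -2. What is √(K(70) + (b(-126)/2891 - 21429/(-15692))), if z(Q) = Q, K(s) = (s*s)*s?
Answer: √3601573061922948003/3240398 ≈ 585.66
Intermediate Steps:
K(s) = s³ (K(s) = s²*s = s³)
T(y) = 7 (T(y) = 5 - 1*(-2) = 5 + 2 = 7)
b(W) = 127 + 7*W (b(W) = 7*W + 127 = 127 + 7*W)
√(K(70) + (b(-126)/2891 - 21429/(-15692))) = √(70³ + ((127 + 7*(-126))/2891 - 21429/(-15692))) = √(343000 + ((127 - 882)*(1/2891) - 21429*(-1/15692))) = √(343000 + (-755*1/2891 + 21429/15692)) = √(343000 + (-755/2891 + 21429/15692)) = √(343000 + 50103779/45365572) = √(15560441299779/45365572) = √3601573061922948003/3240398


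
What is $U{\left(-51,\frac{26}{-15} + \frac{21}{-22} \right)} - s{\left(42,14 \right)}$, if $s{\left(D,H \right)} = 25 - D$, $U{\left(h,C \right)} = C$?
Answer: $\frac{4723}{330} \approx 14.312$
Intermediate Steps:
$U{\left(-51,\frac{26}{-15} + \frac{21}{-22} \right)} - s{\left(42,14 \right)} = \left(\frac{26}{-15} + \frac{21}{-22}\right) - \left(25 - 42\right) = \left(26 \left(- \frac{1}{15}\right) + 21 \left(- \frac{1}{22}\right)\right) - \left(25 - 42\right) = \left(- \frac{26}{15} - \frac{21}{22}\right) - -17 = - \frac{887}{330} + 17 = \frac{4723}{330}$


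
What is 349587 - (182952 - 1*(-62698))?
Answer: 103937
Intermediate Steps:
349587 - (182952 - 1*(-62698)) = 349587 - (182952 + 62698) = 349587 - 1*245650 = 349587 - 245650 = 103937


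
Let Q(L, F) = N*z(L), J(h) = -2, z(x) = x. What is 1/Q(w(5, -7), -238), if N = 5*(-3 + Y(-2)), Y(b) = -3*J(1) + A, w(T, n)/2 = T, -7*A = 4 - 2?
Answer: 7/950 ≈ 0.0073684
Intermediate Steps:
A = -2/7 (A = -(4 - 2)/7 = -1/7*2 = -2/7 ≈ -0.28571)
w(T, n) = 2*T
Y(b) = 40/7 (Y(b) = -3*(-2) - 2/7 = 6 - 2/7 = 40/7)
N = 95/7 (N = 5*(-3 + 40/7) = 5*(19/7) = 95/7 ≈ 13.571)
Q(L, F) = 95*L/7
1/Q(w(5, -7), -238) = 1/(95*(2*5)/7) = 1/((95/7)*10) = 1/(950/7) = 7/950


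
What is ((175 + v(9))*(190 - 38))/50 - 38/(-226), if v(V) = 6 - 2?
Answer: 1537727/2825 ≈ 544.33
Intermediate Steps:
v(V) = 4
((175 + v(9))*(190 - 38))/50 - 38/(-226) = ((175 + 4)*(190 - 38))/50 - 38/(-226) = (179*152)*(1/50) - 38*(-1/226) = 27208*(1/50) + 19/113 = 13604/25 + 19/113 = 1537727/2825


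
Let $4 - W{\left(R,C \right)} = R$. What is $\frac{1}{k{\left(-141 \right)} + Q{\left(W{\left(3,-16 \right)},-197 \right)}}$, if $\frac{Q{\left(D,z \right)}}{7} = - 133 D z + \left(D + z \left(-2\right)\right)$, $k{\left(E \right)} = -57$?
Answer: $\frac{1}{186115} \approx 5.373 \cdot 10^{-6}$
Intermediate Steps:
$W{\left(R,C \right)} = 4 - R$
$Q{\left(D,z \right)} = - 14 z + 7 D - 931 D z$ ($Q{\left(D,z \right)} = 7 \left(- 133 D z + \left(D + z \left(-2\right)\right)\right) = 7 \left(- 133 D z + \left(D - 2 z\right)\right) = 7 \left(D - 2 z - 133 D z\right) = - 14 z + 7 D - 931 D z$)
$\frac{1}{k{\left(-141 \right)} + Q{\left(W{\left(3,-16 \right)},-197 \right)}} = \frac{1}{-57 - \left(-2758 - 7 \left(4 - 3\right) + 931 \left(4 - 3\right) \left(-197\right)\right)} = \frac{1}{-57 + \left(2758 + 7 \left(4 - 3\right) - 931 \left(4 - 3\right) \left(-197\right)\right)} = \frac{1}{-57 + \left(2758 + 7 \cdot 1 - 931 \left(-197\right)\right)} = \frac{1}{-57 + \left(2758 + 7 + 183407\right)} = \frac{1}{-57 + 186172} = \frac{1}{186115}$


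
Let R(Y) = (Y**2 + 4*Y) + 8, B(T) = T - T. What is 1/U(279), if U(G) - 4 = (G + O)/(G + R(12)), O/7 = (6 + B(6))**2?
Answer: 479/2447 ≈ 0.19575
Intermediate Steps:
B(T) = 0
R(Y) = 8 + Y**2 + 4*Y
O = 252 (O = 7*(6 + 0)**2 = 7*6**2 = 7*36 = 252)
U(G) = 4 + (252 + G)/(200 + G) (U(G) = 4 + (G + 252)/(G + (8 + 12**2 + 4*12)) = 4 + (252 + G)/(G + (8 + 144 + 48)) = 4 + (252 + G)/(G + 200) = 4 + (252 + G)/(200 + G))
1/U(279) = 1/((1052 + 5*279)/(200 + 279)) = 1/((1052 + 1395)/479) = 1/((1/479)*2447) = 1/(2447/479) = 479/2447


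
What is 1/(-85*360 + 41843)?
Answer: 1/11243 ≈ 8.8944e-5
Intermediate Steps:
1/(-85*360 + 41843) = 1/(-30600 + 41843) = 1/11243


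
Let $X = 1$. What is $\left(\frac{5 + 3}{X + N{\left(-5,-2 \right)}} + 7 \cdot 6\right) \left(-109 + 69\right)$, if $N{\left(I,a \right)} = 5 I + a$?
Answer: $- \frac{21680}{13} \approx -1667.7$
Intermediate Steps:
$N{\left(I,a \right)} = a + 5 I$
$\left(\frac{5 + 3}{X + N{\left(-5,-2 \right)}} + 7 \cdot 6\right) \left(-109 + 69\right) = \left(\frac{5 + 3}{1 + \left(-2 + 5 \left(-5\right)\right)} + 7 \cdot 6\right) \left(-109 + 69\right) = \left(\frac{8}{1 - 27} + 42\right) \left(-40\right) = \left(\frac{8}{-26} + 42\right) \left(-40\right) = \left(8 \left(- \frac{1}{26}\right) + 42\right) \left(-40\right) = \left(- \frac{4}{13} + 42\right) \left(-40\right) = \frac{542}{13} \left(-40\right) = - \frac{21680}{13}$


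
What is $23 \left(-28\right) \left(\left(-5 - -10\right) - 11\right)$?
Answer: $3864$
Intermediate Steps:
$23 \left(-28\right) \left(\left(-5 - -10\right) - 11\right) = - 644 \left(\left(-5 + 10\right) - 11\right) = - 644 \left(5 - 11\right) = \left(-644\right) \left(-6\right) = 3864$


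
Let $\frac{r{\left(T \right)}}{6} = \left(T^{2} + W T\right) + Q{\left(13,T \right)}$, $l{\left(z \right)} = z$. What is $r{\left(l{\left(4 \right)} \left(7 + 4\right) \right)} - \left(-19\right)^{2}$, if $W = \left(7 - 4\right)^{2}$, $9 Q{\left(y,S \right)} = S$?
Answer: $\frac{40981}{3} \approx 13660.0$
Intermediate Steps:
$Q{\left(y,S \right)} = \frac{S}{9}$
$W = 9$ ($W = 3^{2} = 9$)
$r{\left(T \right)} = 6 T^{2} + \frac{164 T}{3}$ ($r{\left(T \right)} = 6 \left(\left(T^{2} + 9 T\right) + \frac{T}{9}\right) = 6 \left(T^{2} + \frac{82 T}{9}\right) = 6 T^{2} + \frac{164 T}{3}$)
$r{\left(l{\left(4 \right)} \left(7 + 4\right) \right)} - \left(-19\right)^{2} = \frac{2 \cdot 4 \left(7 + 4\right) \left(82 + 9 \cdot 4 \left(7 + 4\right)\right)}{3} - \left(-19\right)^{2} = \frac{2 \cdot 4 \cdot 11 \left(82 + 9 \cdot 4 \cdot 11\right)}{3} - 361 = \frac{2}{3} \cdot 44 \left(82 + 9 \cdot 44\right) - 361 = \frac{2}{3} \cdot 44 \left(82 + 396\right) - 361 = \frac{2}{3} \cdot 44 \cdot 478 - 361 = \frac{42064}{3} - 361 = \frac{40981}{3}$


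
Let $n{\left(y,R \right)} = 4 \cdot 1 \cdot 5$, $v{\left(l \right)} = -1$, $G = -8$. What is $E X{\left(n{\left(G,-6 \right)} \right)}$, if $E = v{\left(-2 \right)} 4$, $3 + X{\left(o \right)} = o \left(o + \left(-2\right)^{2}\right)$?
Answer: $-1908$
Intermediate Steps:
$n{\left(y,R \right)} = 20$ ($n{\left(y,R \right)} = 4 \cdot 5 = 20$)
$X{\left(o \right)} = -3 + o \left(4 + o\right)$ ($X{\left(o \right)} = -3 + o \left(o + \left(-2\right)^{2}\right) = -3 + o \left(o + 4\right) = -3 + o \left(4 + o\right)$)
$E = -4$ ($E = \left(-1\right) 4 = -4$)
$E X{\left(n{\left(G,-6 \right)} \right)} = - 4 \left(-3 + 20^{2} + 4 \cdot 20\right) = - 4 \left(-3 + 400 + 80\right) = \left(-4\right) 477 = -1908$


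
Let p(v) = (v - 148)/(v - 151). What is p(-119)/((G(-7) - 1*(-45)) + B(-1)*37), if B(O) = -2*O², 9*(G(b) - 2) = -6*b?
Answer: -89/2010 ≈ -0.044279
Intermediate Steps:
G(b) = 2 - 2*b/3 (G(b) = 2 + (-6*b)/9 = 2 - 2*b/3)
p(v) = (-148 + v)/(-151 + v)
p(-119)/((G(-7) - 1*(-45)) + B(-1)*37) = ((-148 - 119)/(-151 - 119))/(((2 - ⅔*(-7)) - 1*(-45)) - 2*(-1)²*37) = (-267/(-270))/(((2 + 14/3) + 45) - 2*1*37) = (-1/270*(-267))/((20/3 + 45) - 2*37) = 89/(90*(155/3 - 74)) = 89/(90*(-67/3)) = (89/90)*(-3/67) = -89/2010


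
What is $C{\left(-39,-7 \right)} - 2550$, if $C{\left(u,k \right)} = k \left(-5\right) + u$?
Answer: $-2554$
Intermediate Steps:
$C{\left(u,k \right)} = u - 5 k$ ($C{\left(u,k \right)} = - 5 k + u = u - 5 k$)
$C{\left(-39,-7 \right)} - 2550 = \left(-39 - -35\right) - 2550 = \left(-39 + 35\right) - 2550 = -4 - 2550 = -2554$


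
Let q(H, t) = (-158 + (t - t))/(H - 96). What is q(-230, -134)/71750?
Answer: 79/11695250 ≈ 6.7549e-6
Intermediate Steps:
q(H, t) = -158/(-96 + H) (q(H, t) = (-158 + 0)/(-96 + H) = -158/(-96 + H))
q(-230, -134)/71750 = -158/(-96 - 230)/71750 = -158/(-326)*(1/71750) = -158*(-1/326)*(1/71750) = (79/163)*(1/71750) = 79/11695250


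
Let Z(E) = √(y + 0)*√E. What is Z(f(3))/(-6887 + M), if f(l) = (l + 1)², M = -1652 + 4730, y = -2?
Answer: -4*I*√2/3809 ≈ -0.0014851*I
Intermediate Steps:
M = 3078
f(l) = (1 + l)²
Z(E) = I*√2*√E (Z(E) = √(-2 + 0)*√E = √(-2)*√E = (I*√2)*√E = I*√2*√E)
Z(f(3))/(-6887 + M) = (I*√2*√((1 + 3)²))/(-6887 + 3078) = (I*√2*√(4²))/(-3809) = (I*√2*√16)*(-1/3809) = (I*√2*4)*(-1/3809) = (4*I*√2)*(-1/3809) = -4*I*√2/3809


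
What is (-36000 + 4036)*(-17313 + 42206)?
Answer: -795679852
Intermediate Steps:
(-36000 + 4036)*(-17313 + 42206) = -31964*24893 = -795679852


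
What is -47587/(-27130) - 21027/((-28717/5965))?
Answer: 3404175428029/779092210 ≈ 4369.4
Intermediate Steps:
-47587/(-27130) - 21027/((-28717/5965)) = -47587*(-1/27130) - 21027/((-28717*1/5965)) = 47587/27130 - 21027/(-28717/5965) = 47587/27130 - 21027*(-5965/28717) = 47587/27130 + 125426055/28717 = 3404175428029/779092210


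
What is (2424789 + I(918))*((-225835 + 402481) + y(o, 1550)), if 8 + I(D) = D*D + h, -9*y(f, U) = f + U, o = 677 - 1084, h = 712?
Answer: 576902396623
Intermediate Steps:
o = -407
y(f, U) = -U/9 - f/9 (y(f, U) = -(f + U)/9 = -(U + f)/9 = -U/9 - f/9)
I(D) = 704 + D**2 (I(D) = -8 + (D*D + 712) = -8 + (D**2 + 712) = -8 + (712 + D**2) = 704 + D**2)
(2424789 + I(918))*((-225835 + 402481) + y(o, 1550)) = (2424789 + (704 + 918**2))*((-225835 + 402481) + (-1/9*1550 - 1/9*(-407))) = (2424789 + (704 + 842724))*(176646 + (-1550/9 + 407/9)) = (2424789 + 843428)*(176646 - 127) = 3268217*176519 = 576902396623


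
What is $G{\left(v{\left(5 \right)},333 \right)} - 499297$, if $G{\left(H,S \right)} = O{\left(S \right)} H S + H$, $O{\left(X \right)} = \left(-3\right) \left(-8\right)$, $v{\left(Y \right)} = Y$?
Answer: $-459332$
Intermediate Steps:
$O{\left(X \right)} = 24$
$G{\left(H,S \right)} = H + 24 H S$ ($G{\left(H,S \right)} = 24 H S + H = H + 24 H S$)
$G{\left(v{\left(5 \right)},333 \right)} - 499297 = 5 \left(1 + 24 \cdot 333\right) - 499297 = 5 \left(1 + 7992\right) - 499297 = 5 \cdot 7993 - 499297 = 39965 - 499297 = -459332$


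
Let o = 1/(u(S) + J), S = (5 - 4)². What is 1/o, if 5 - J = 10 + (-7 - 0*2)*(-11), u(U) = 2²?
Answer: -78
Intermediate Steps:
S = 1 (S = 1² = 1)
u(U) = 4
J = -82 (J = 5 - (10 + (-7 - 0*2)*(-11)) = 5 - (10 + (-7 - 1*0)*(-11)) = 5 - (10 + (-7 + 0)*(-11)) = 5 - (10 - 7*(-11)) = 5 - (10 + 77) = 5 - 1*87 = 5 - 87 = -82)
o = -1/78 (o = 1/(4 - 82) = 1/(-78) = -1/78 ≈ -0.012821)
1/o = 1/(-1/78) = -78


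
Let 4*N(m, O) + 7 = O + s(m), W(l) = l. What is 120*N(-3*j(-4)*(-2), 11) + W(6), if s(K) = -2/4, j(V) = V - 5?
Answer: 111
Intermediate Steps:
j(V) = -5 + V
s(K) = -½ (s(K) = -2*¼ = -½)
N(m, O) = -15/8 + O/4 (N(m, O) = -7/4 + (O - ½)/4 = -7/4 + (-½ + O)/4 = -7/4 + (-⅛ + O/4) = -15/8 + O/4)
120*N(-3*j(-4)*(-2), 11) + W(6) = 120*(-15/8 + (¼)*11) + 6 = 120*(-15/8 + 11/4) + 6 = 120*(7/8) + 6 = 105 + 6 = 111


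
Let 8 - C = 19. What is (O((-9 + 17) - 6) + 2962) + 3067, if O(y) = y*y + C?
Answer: 6022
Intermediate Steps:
C = -11 (C = 8 - 1*19 = 8 - 19 = -11)
O(y) = -11 + y² (O(y) = y*y - 11 = y² - 11 = -11 + y²)
(O((-9 + 17) - 6) + 2962) + 3067 = ((-11 + ((-9 + 17) - 6)²) + 2962) + 3067 = ((-11 + (8 - 6)²) + 2962) + 3067 = ((-11 + 2²) + 2962) + 3067 = ((-11 + 4) + 2962) + 3067 = (-7 + 2962) + 3067 = 2955 + 3067 = 6022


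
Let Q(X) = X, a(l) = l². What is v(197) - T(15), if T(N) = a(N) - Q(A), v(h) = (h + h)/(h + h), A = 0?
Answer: -224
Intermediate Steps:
v(h) = 1 (v(h) = (2*h)/((2*h)) = (2*h)*(1/(2*h)) = 1)
T(N) = N² (T(N) = N² - 1*0 = N² + 0 = N²)
v(197) - T(15) = 1 - 1*15² = 1 - 1*225 = 1 - 225 = -224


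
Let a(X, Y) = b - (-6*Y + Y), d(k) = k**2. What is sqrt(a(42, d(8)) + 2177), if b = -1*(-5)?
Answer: 3*sqrt(278) ≈ 50.020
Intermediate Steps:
b = 5
a(X, Y) = 5 + 5*Y (a(X, Y) = 5 - (-6*Y + Y) = 5 - (-5)*Y = 5 + 5*Y)
sqrt(a(42, d(8)) + 2177) = sqrt((5 + 5*8**2) + 2177) = sqrt((5 + 5*64) + 2177) = sqrt((5 + 320) + 2177) = sqrt(325 + 2177) = sqrt(2502) = 3*sqrt(278)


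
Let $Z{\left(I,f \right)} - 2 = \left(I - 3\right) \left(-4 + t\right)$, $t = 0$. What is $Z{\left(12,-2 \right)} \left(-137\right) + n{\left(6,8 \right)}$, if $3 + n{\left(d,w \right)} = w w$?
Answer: $4719$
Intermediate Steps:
$n{\left(d,w \right)} = -3 + w^{2}$ ($n{\left(d,w \right)} = -3 + w w = -3 + w^{2}$)
$Z{\left(I,f \right)} = 14 - 4 I$ ($Z{\left(I,f \right)} = 2 + \left(I - 3\right) \left(-4 + 0\right) = 2 + \left(-3 + I\right) \left(-4\right) = 2 - \left(-12 + 4 I\right) = 14 - 4 I$)
$Z{\left(12,-2 \right)} \left(-137\right) + n{\left(6,8 \right)} = \left(14 - 48\right) \left(-137\right) - \left(3 - 8^{2}\right) = \left(14 - 48\right) \left(-137\right) + \left(-3 + 64\right) = \left(-34\right) \left(-137\right) + 61 = 4658 + 61 = 4719$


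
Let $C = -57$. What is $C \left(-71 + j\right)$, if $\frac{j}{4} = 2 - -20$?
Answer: $-969$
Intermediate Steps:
$j = 88$ ($j = 4 \left(2 - -20\right) = 4 \left(2 + 20\right) = 4 \cdot 22 = 88$)
$C \left(-71 + j\right) = - 57 \left(-71 + 88\right) = \left(-57\right) 17 = -969$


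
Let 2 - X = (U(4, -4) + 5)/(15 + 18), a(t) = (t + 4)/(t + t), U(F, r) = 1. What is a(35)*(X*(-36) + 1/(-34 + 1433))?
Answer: -39283491/1077230 ≈ -36.467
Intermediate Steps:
a(t) = (4 + t)/(2*t) (a(t) = (4 + t)/((2*t)) = (4 + t)*(1/(2*t)) = (4 + t)/(2*t))
X = 20/11 (X = 2 - (1 + 5)/(15 + 18) = 2 - 6/33 = 2 - 1*2/11 = 2 - 2/11 = 20/11 ≈ 1.8182)
a(35)*(X*(-36) + 1/(-34 + 1433)) = ((1/2)*(4 + 35)/35)*((20/11)*(-36) + 1/(-34 + 1433)) = ((1/2)*(1/35)*39)*(-720/11 + 1/1399) = 39*(-720/11 + 1/1399)/70 = (39/70)*(-1007269/15389) = -39283491/1077230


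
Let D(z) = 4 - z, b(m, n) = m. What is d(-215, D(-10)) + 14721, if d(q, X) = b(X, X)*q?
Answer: 11711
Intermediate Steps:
d(q, X) = X*q
d(-215, D(-10)) + 14721 = (4 - 1*(-10))*(-215) + 14721 = (4 + 10)*(-215) + 14721 = 14*(-215) + 14721 = -3010 + 14721 = 11711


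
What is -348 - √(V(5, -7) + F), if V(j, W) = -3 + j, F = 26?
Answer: -348 - 2*√7 ≈ -353.29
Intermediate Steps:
-348 - √(V(5, -7) + F) = -348 - √((-3 + 5) + 26) = -348 - √(2 + 26) = -348 - √28 = -348 - 2*√7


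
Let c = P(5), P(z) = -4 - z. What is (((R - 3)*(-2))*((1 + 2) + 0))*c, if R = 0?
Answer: -162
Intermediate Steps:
c = -9 (c = -4 - 1*5 = -4 - 5 = -9)
(((R - 3)*(-2))*((1 + 2) + 0))*c = (((0 - 3)*(-2))*((1 + 2) + 0))*(-9) = ((-3*(-2))*(3 + 0))*(-9) = (6*3)*(-9) = 18*(-9) = -162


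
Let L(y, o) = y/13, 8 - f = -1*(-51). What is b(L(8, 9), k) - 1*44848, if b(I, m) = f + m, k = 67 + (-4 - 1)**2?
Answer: -44799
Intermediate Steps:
f = -43 (f = 8 - (-1)*(-51) = 8 - 1*51 = 8 - 51 = -43)
L(y, o) = y/13 (L(y, o) = y*(1/13) = y/13)
k = 92 (k = 67 + (-5)**2 = 67 + 25 = 92)
b(I, m) = -43 + m
b(L(8, 9), k) - 1*44848 = (-43 + 92) - 1*44848 = 49 - 44848 = -44799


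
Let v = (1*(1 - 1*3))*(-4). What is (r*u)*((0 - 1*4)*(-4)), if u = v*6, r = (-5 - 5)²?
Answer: 76800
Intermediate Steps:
r = 100 (r = (-10)² = 100)
v = 8 (v = (1*(1 - 3))*(-4) = (1*(-2))*(-4) = -2*(-4) = 8)
u = 48 (u = 8*6 = 48)
(r*u)*((0 - 1*4)*(-4)) = (100*48)*((0 - 1*4)*(-4)) = 4800*((0 - 4)*(-4)) = 4800*(-4*(-4)) = 4800*16 = 76800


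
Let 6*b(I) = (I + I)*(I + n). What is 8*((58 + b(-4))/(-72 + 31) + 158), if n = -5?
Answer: 51264/41 ≈ 1250.3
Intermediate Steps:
b(I) = I*(-5 + I)/3 (b(I) = ((I + I)*(I - 5))/6 = ((2*I)*(-5 + I))/6 = (2*I*(-5 + I))/6 = I*(-5 + I)/3)
8*((58 + b(-4))/(-72 + 31) + 158) = 8*((58 + (1/3)*(-4)*(-5 - 4))/(-72 + 31) + 158) = 8*((58 + (1/3)*(-4)*(-9))/(-41) + 158) = 8*((58 + 12)*(-1/41) + 158) = 8*(70*(-1/41) + 158) = 8*(-70/41 + 158) = 8*(6408/41) = 51264/41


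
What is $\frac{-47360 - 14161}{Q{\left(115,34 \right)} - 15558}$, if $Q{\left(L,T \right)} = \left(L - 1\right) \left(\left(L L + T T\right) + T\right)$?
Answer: $- \frac{20507}{542584} \approx -0.037795$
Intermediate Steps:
$Q{\left(L,T \right)} = \left(-1 + L\right) \left(T + L^{2} + T^{2}\right)$ ($Q{\left(L,T \right)} = \left(-1 + L\right) \left(\left(L^{2} + T^{2}\right) + T\right) = \left(-1 + L\right) \left(T + L^{2} + T^{2}\right)$)
$\frac{-47360 - 14161}{Q{\left(115,34 \right)} - 15558} = \frac{-47360 - 14161}{\left(115^{3} - 34 - 115^{2} - 34^{2} + 115 \cdot 34 + 115 \cdot 34^{2}\right) - 15558} = - \frac{61521}{\left(1520875 - 34 - 13225 - 1156 + 3910 + 115 \cdot 1156\right) - 15558} = - \frac{61521}{\left(1520875 - 34 - 13225 - 1156 + 3910 + 132940\right) - 15558} = - \frac{61521}{1643310 - 15558} = - \frac{61521}{1627752} = \left(-61521\right) \frac{1}{1627752} = - \frac{20507}{542584}$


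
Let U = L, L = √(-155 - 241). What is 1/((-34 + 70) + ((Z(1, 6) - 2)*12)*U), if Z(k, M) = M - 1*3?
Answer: 1/1620 - I*√11/810 ≈ 0.00061728 - 0.0040946*I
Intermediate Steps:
Z(k, M) = -3 + M (Z(k, M) = M - 3 = -3 + M)
L = 6*I*√11 (L = √(-396) = 6*I*√11 ≈ 19.9*I)
U = 6*I*√11 ≈ 19.9*I
1/((-34 + 70) + ((Z(1, 6) - 2)*12)*U) = 1/((-34 + 70) + (((-3 + 6) - 2)*12)*(6*I*√11)) = 1/(36 + ((3 - 2)*12)*(6*I*√11)) = 1/(36 + (1*12)*(6*I*√11)) = 1/(36 + 12*(6*I*√11)) = 1/(36 + 72*I*√11)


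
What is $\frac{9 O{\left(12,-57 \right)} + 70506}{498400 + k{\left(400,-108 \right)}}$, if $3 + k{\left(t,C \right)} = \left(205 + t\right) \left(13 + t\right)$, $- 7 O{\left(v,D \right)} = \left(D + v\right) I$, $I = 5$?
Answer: $\frac{495567}{5237834} \approx 0.094613$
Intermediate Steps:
$O{\left(v,D \right)} = - \frac{5 D}{7} - \frac{5 v}{7}$ ($O{\left(v,D \right)} = - \frac{\left(D + v\right) 5}{7} = - \frac{5 D + 5 v}{7} = - \frac{5 D}{7} - \frac{5 v}{7}$)
$k{\left(t,C \right)} = -3 + \left(13 + t\right) \left(205 + t\right)$ ($k{\left(t,C \right)} = -3 + \left(205 + t\right) \left(13 + t\right) = -3 + \left(13 + t\right) \left(205 + t\right)$)
$\frac{9 O{\left(12,-57 \right)} + 70506}{498400 + k{\left(400,-108 \right)}} = \frac{9 \left(\left(- \frac{5}{7}\right) \left(-57\right) - \frac{60}{7}\right) + 70506}{498400 + \left(2662 + 400^{2} + 218 \cdot 400\right)} = \frac{9 \left(\frac{285}{7} - \frac{60}{7}\right) + 70506}{498400 + \left(2662 + 160000 + 87200\right)} = \frac{9 \cdot \frac{225}{7} + 70506}{498400 + 249862} = \frac{\frac{2025}{7} + 70506}{748262} = \frac{495567}{7} \cdot \frac{1}{748262} = \frac{495567}{5237834}$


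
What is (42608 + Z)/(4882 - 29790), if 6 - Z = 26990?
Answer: -3906/6227 ≈ -0.62727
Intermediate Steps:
Z = -26984 (Z = 6 - 1*26990 = 6 - 26990 = -26984)
(42608 + Z)/(4882 - 29790) = (42608 - 26984)/(4882 - 29790) = 15624/(-24908) = 15624*(-1/24908) = -3906/6227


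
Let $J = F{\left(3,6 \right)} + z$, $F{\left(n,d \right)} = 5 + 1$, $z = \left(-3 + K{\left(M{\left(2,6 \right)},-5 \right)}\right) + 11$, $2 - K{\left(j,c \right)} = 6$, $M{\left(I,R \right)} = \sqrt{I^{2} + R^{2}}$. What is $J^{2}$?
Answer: $100$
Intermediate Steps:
$K{\left(j,c \right)} = -4$ ($K{\left(j,c \right)} = 2 - 6 = -4$)
$z = 4$ ($z = \left(-3 - 4\right) + 11 = -7 + 11 = 4$)
$F{\left(n,d \right)} = 6$
$J = 10$ ($J = 6 + 4 = 10$)
$J^{2} = 10^{2} = 100$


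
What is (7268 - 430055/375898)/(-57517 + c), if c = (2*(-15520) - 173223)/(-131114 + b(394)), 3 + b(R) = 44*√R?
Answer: -1350422823352495511517213/10688276531690122187684500 - 6137605299585837*√394/5344138265845061093842250 ≈ -0.12635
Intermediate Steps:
b(R) = -3 + 44*√R
c = -204263/(-131117 + 44*√394) (c = (2*(-15520) - 173223)/(-131114 + (-3 + 44*√394)) = (-31040 - 173223)/(-131117 + 44*√394) = -204263/(-131117 + 44*√394) ≈ 1.5683)
(7268 - 430055/375898)/(-57517 + c) = (7268 - 430055/375898)/(-57517 + (26782351771/17190904905 + 8987572*√394/17190904905)) = (7268 - 430055*1/375898)/(-988742495069114/17190904905 + 8987572*√394/17190904905) = (7268 - 430055/375898)/(-988742495069114/17190904905 + 8987572*√394/17190904905) = 2731596609/(375898*(-988742495069114/17190904905 + 8987572*√394/17190904905))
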